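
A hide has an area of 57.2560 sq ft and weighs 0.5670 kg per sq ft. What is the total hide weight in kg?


Formula: Weight = area * weight_per_sqft
Substituting: Weight = 57.2560 * 0.5670
Result: 32.4642 kg


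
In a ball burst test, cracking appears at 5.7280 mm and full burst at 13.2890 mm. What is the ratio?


Formula: Ratio = crack / burst
Substituting: Ratio = 5.7280 / 13.2890
Result: 0.4310


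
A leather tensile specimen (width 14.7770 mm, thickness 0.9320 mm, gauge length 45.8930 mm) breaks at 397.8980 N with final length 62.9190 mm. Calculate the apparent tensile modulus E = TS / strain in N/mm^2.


TS = F / (w * t) = 397.8980 / (14.7770 * 0.9320) = 28.8915 N/mm^2
strain = (Lf - L0) / L0 = (62.9190 - 45.8930) / 45.8930 = 0.3710
E = TS / strain = 28.8915 / 0.3710 = 77.8760 N/mm^2


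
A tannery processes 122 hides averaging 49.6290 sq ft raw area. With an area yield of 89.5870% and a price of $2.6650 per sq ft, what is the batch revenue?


Raw_total = N * avg_area = 122 * 49.6290 = 6054.7380 sq ft
Finished = Raw_total * yield / 100 = 6054.7380 * 89.5870 / 100 = 5424.2581 sq ft
Value = Finished * price = 5424.2581 * 2.6650 = 14455.6479 $


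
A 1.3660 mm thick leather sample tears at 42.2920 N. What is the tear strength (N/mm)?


Formula: Tear strength = force / thickness
Substituting: Tear strength = 42.2920 / 1.3660
Result: 30.9605 N/mm


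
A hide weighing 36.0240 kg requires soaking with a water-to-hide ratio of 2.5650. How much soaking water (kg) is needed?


Formula: Water = hide_weight * ratio
Substituting: Water = 36.0240 * 2.5650
Result: 92.4016 kg


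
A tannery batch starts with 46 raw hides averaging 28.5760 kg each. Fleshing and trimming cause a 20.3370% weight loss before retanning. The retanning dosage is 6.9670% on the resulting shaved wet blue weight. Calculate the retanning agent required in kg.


Total_raw = N * avg_wt = 46 * 28.5760 = 1314.4960 kg
Substrate = Total_raw * (1 - loss/100) = 1314.4960 * (1 - 20.3370/100) = 1047.1669 kg
Retan = Substrate * pct / 100 = 1047.1669 * 6.9670 / 100 = 72.9561 kg


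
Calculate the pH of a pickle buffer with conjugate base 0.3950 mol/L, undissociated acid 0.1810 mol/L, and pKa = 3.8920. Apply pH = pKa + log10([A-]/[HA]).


ratio = [A-] / [HA] = 0.3950 / 0.1810 = 2.1823
log10(ratio) = 0.3389
pH = pKa + log10(ratio) = 3.8920 + 0.3389 = 4.2309


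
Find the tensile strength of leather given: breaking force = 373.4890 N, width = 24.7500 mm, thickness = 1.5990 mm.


Formula: TS = force / (width * thickness)
Substituting: TS = 373.4890 / (24.7500 * 1.5990)
Result: 9.4374 N/mm^2


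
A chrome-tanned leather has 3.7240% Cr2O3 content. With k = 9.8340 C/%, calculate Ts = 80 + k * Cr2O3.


Formula: Ts = 80 + k * Cr2O3
Substituting: Ts = 80 + 9.8340 * 3.7240
Result: 116.6218 C


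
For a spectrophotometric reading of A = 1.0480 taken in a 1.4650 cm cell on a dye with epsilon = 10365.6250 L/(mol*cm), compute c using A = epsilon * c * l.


Formula: c = A / (epsilon * l)
Substituting: c = 1.0480 / (10365.6250 * 1.4650)
Result: 6.9013e-05 mol/L


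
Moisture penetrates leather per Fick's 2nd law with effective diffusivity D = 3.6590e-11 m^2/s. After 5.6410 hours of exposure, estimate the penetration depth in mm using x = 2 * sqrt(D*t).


t = 5.6410 hr * 3600 = 20307.6000 s
D * t = 3.6590e-11 * 20307.6000 = 7.4306e-07
x = 2 * sqrt(D*t) = 2 * sqrt(7.4306e-07) = 0.00172401 m = 1.7240 mm


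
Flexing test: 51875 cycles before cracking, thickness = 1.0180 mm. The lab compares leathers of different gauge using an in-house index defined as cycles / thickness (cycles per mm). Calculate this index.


Formula: Index = cycles / thickness
Substituting: Index = 51875 / 1.0180
Result: 50957.7603 cycles/mm


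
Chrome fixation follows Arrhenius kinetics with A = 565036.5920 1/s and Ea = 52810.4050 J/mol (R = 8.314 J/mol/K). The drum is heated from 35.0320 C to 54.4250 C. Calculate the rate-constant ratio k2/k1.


T1 = 35.0320 + 273.15 = 308.1820 K; T2 = 54.4250 + 273.15 = 327.5750 K
k1 = A * exp(-Ea/(R*T1)) = 565036.5920 * exp(-52810.4050/(8.314*308.1820)) = 6.3207e-04 1/s
k2 = A * exp(-Ea/(R*T2)) = 565036.5920 * exp(-52810.4050/(8.314*327.5750)) = 0.00214142 1/s
k2/k1 = 0.00214142 / 6.3207e-04 = 3.3879


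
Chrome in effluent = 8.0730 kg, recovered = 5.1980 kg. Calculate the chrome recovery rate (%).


Formula: Recovery = recovered / input * 100
Substituting: Recovery = 5.1980 / 8.0730 * 100
Result: 64.3875 %


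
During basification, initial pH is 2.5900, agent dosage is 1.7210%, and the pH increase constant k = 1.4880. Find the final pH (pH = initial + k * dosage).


Formula: pH_final = pH_initial + k * base_pct
Substituting: pH_final = 2.5900 + 1.4880 * 1.7210
Result: 5.1508


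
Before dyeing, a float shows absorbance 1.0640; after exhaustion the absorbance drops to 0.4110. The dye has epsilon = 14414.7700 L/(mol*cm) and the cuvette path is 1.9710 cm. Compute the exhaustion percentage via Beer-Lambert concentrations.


c_initial = A_i / (epsilon * l) = 1.0640 / (14414.7700 * 1.9710) = 3.7450e-05 mol/L
c_final = A_f / (epsilon * l) = 0.4110 / (14414.7700 * 1.9710) = 1.4466e-05 mol/L
Exhaustion = (c_initial - c_final) / c_initial * 100 = (3.7450e-05 - 1.4466e-05) / 3.7450e-05 * 100 = 61.3722 %


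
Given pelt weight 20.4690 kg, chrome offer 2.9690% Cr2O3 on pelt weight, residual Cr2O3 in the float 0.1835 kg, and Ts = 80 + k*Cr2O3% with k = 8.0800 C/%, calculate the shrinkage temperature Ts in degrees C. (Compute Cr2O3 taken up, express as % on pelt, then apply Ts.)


Offered = pelt * offer_pct / 100 = 20.4690 * 2.9690 / 100 = 0.6077 kg
Uptake = offered - residual = 0.6077 - 0.1835 = 0.4242 kg
Cr2O3% on pelt = uptake / pelt * 100 = 0.4242 / 20.4690 * 100 = 2.0725 %
Ts = 80 + k * Cr2O3% = 80 + 8.0800 * 2.0725 = 96.7460 C


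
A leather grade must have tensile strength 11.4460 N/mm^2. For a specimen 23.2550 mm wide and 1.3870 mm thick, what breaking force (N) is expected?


Formula: F = TS * w * t
Substituting: F = 11.4460 * 23.2550 * 1.3870
Result: 369.1871 N


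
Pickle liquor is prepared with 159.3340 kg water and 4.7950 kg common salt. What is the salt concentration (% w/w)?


Formula: Conc = salt / (water + salt) * 100
Substituting: Conc = 4.7950 / (159.3340 + 4.7950) * 100
Result: 2.9215 %


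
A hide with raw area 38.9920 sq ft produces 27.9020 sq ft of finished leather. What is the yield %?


Formula: Yield = finished / raw * 100
Substituting: Yield = 27.9020 / 38.9920 * 100
Result: 71.5583 %


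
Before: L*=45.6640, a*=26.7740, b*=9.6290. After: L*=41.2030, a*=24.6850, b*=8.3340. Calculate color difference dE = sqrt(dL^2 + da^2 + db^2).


dL = -4.4610, da = -2.0890, db = -1.2950
dE = sqrt((-4.4610)^2 + (-2.0890)^2 + (-1.2950)^2) = 5.0933


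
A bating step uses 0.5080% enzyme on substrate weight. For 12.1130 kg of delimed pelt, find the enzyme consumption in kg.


Formula: Enzyme = substrate * pct / 100
Substituting: Enzyme = 12.1130 * 0.5080 / 100
Result: 0.061534 kg


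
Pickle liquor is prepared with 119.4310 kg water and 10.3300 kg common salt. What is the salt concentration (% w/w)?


Formula: Conc = salt / (water + salt) * 100
Substituting: Conc = 10.3300 / (119.4310 + 10.3300) * 100
Result: 7.9608 %


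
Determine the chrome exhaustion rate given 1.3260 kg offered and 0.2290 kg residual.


Formula: Uptake = (offered - residual) / offered * 100
Substituting: Uptake = (1.3260 - 0.2290) / 1.3260 * 100
Result: 82.7300 %


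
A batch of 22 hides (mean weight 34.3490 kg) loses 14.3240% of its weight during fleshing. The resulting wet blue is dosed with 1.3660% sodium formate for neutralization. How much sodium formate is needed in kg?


Total_raw = N * avg_wt = 22 * 34.3490 = 755.6780 kg
Substrate = Total_raw * (1 - loss/100) = 755.6780 * (1 - 14.3240/100) = 647.4347 kg
Neutralizer = Substrate * pct / 100 = 647.4347 * 1.3660 / 100 = 8.8440 kg


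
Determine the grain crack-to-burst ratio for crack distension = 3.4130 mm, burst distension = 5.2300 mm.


Formula: Ratio = crack / burst
Substituting: Ratio = 3.4130 / 5.2300
Result: 0.6526


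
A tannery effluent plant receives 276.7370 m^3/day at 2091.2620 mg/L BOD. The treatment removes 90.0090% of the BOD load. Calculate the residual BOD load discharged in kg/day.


Load_in = volume * conc / 1000 = 276.7370 * 2091.2620 / 1000 = 578.7296 kg/day
Removed = Load_in * eff / 100 = 578.7296 * 90.0090 / 100 = 520.9087 kg/day
Load_out = Load_in - Removed = 578.7296 - 520.9087 = 57.8209 kg/day


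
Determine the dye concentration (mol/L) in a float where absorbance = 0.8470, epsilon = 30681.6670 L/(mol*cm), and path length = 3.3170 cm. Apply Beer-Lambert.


Formula: c = A / (epsilon * l)
Substituting: c = 0.8470 / (30681.6670 * 3.3170)
Result: 8.3226e-06 mol/L


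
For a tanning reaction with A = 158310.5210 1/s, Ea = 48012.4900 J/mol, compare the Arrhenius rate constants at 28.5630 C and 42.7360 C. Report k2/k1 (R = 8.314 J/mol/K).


T1 = 28.5630 + 273.15 = 301.7130 K; T2 = 42.7360 + 273.15 = 315.8860 K
k1 = A * exp(-Ea/(R*T1)) = 158310.5210 * exp(-48012.4900/(8.314*301.7130)) = 7.7082e-04 1/s
k2 = A * exp(-Ea/(R*T2)) = 158310.5210 * exp(-48012.4900/(8.314*315.8860)) = 0.00181936 1/s
k2/k1 = 0.00181936 / 7.7082e-04 = 2.3603


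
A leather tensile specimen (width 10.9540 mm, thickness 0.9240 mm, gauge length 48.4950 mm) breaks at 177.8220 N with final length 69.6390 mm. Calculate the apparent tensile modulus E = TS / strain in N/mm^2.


TS = F / (w * t) = 177.8220 / (10.9540 * 0.9240) = 17.5687 N/mm^2
strain = (Lf - L0) / L0 = (69.6390 - 48.4950) / 48.4950 = 0.4360
E = TS / strain = 17.5687 / 0.4360 = 40.2949 N/mm^2


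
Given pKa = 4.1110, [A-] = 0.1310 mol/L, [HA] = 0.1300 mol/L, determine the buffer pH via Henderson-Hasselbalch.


ratio = [A-] / [HA] = 0.1310 / 0.1300 = 1.0077
log10(ratio) = 0.00332794
pH = pKa + log10(ratio) = 4.1110 + 0.00332794 = 4.1143


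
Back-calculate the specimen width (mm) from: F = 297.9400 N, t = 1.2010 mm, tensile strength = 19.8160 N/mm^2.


Formula: w = F / (TS * t)
Substituting: w = 297.9400 / (19.8160 * 1.2010)
Result: 12.5190 mm


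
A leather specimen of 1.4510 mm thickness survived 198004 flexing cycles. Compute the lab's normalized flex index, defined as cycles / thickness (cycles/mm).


Formula: Index = cycles / thickness
Substituting: Index = 198004 / 1.4510
Result: 136460.3722 cycles/mm


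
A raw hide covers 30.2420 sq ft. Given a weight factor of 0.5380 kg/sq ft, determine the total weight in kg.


Formula: Weight = area * weight_per_sqft
Substituting: Weight = 30.2420 * 0.5380
Result: 16.2702 kg


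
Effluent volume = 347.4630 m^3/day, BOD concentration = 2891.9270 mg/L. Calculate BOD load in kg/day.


Formula: BOD_load = volume * conc / 1000
Substituting: BOD_load = 347.4630 * 2891.9270 / 1000
Result: 1004.8376 kg/day


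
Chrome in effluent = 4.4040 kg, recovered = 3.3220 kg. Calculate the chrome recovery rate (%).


Formula: Recovery = recovered / input * 100
Substituting: Recovery = 3.3220 / 4.4040 * 100
Result: 75.4314 %


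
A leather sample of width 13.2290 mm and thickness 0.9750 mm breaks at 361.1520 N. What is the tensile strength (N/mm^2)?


Formula: TS = force / (width * thickness)
Substituting: TS = 361.1520 / (13.2290 * 0.9750)
Result: 28.0000 N/mm^2


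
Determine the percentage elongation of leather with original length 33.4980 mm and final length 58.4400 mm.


Formula: Elongation = (Lf - L0) / L0 * 100
Substituting: Elongation = (58.4400 - 33.4980) / 33.4980 * 100
Result: 74.4582 %


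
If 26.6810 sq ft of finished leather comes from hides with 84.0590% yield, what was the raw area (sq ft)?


Formula: raw = finished * 100 / yield
Substituting: raw = 26.6810 * 100 / 84.0590
Result: 31.7408 sq ft


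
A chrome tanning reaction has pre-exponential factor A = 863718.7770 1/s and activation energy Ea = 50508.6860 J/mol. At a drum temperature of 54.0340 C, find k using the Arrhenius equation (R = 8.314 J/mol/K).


T_K = T_C + 273.15 = 54.0340 + 273.15 = 327.1840 K
exponent = -Ea / (R * T_K) = -50508.6860 / (8.314 * 327.1840) = -18.5680
k = A * exp(exponent) = 863718.7770 * exp(-18.5680) = 0.00745441 1/s


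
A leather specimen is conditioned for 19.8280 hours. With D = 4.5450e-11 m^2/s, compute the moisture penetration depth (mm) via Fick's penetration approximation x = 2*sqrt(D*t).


t = 19.8280 hr * 3600 = 71380.8000 s
D * t = 4.5450e-11 * 71380.8000 = 3.2443e-06
x = 2 * sqrt(D*t) = 2 * sqrt(3.2443e-06) = 0.00360236 m = 3.6024 mm


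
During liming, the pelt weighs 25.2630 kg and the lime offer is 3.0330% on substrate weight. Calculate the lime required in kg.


Formula: Lime = substrate * pct / 100
Substituting: Lime = 25.2630 * 3.0330 / 100
Result: 0.7662 kg


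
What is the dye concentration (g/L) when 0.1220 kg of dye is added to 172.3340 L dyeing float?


Formula: Conc = dye_mass(kg) / volume(L) * 1000
Substituting: Conc = 0.1220 / 172.3340 * 1000
Result: 0.7079 g/L


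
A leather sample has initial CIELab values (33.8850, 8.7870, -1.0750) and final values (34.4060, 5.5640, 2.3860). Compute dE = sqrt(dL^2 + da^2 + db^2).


dL = 0.5210, da = -3.2230, db = 3.4610
dE = sqrt(0.5210^2 + (-3.2230)^2 + 3.4610^2) = 4.7579


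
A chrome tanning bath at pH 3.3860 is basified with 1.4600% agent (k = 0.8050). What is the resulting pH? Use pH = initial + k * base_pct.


Formula: pH_final = pH_initial + k * base_pct
Substituting: pH_final = 3.3860 + 0.8050 * 1.4600
Result: 4.5613


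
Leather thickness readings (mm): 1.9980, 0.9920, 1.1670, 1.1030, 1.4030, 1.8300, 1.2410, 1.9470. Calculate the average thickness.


Formula: Average = sum / n
Substituting: Average = 11.6810 / 8
Result: 1.4601 mm


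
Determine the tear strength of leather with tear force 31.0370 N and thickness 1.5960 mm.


Formula: Tear strength = force / thickness
Substituting: Tear strength = 31.0370 / 1.5960
Result: 19.4467 N/mm


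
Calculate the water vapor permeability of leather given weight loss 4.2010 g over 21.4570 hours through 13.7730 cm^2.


Formula: WVP = loss / (area * time)
Substituting: WVP = 4.2010 / (13.7730 * 21.4570)
Result: 0.0142153 g/(cm^2*hr)


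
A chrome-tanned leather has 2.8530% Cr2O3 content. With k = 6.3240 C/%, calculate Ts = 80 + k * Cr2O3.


Formula: Ts = 80 + k * Cr2O3
Substituting: Ts = 80 + 6.3240 * 2.8530
Result: 98.0424 C


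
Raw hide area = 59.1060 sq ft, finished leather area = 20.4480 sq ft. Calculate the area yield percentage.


Formula: Yield = finished / raw * 100
Substituting: Yield = 20.4480 / 59.1060 * 100
Result: 34.5955 %


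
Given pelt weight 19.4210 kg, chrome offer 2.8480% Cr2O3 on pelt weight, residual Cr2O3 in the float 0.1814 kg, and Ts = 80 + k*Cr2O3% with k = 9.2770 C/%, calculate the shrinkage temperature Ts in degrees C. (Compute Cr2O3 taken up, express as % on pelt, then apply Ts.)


Offered = pelt * offer_pct / 100 = 19.4210 * 2.8480 / 100 = 0.5531 kg
Uptake = offered - residual = 0.5531 - 0.1814 = 0.3717 kg
Cr2O3% on pelt = uptake / pelt * 100 = 0.3717 / 19.4210 * 100 = 1.9140 %
Ts = 80 + k * Cr2O3% = 80 + 9.2770 * 1.9140 = 97.7558 C


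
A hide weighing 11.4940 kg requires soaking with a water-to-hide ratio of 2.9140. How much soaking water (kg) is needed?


Formula: Water = hide_weight * ratio
Substituting: Water = 11.4940 * 2.9140
Result: 33.4935 kg


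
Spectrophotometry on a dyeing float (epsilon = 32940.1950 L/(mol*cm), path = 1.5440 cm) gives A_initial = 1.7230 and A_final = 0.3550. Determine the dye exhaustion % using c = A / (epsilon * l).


c_initial = A_i / (epsilon * l) = 1.7230 / (32940.1950 * 1.5440) = 3.3878e-05 mol/L
c_final = A_f / (epsilon * l) = 0.3550 / (32940.1950 * 1.5440) = 6.9800e-06 mol/L
Exhaustion = (c_initial - c_final) / c_initial * 100 = (3.3878e-05 - 6.9800e-06) / 3.3878e-05 * 100 = 79.3964 %


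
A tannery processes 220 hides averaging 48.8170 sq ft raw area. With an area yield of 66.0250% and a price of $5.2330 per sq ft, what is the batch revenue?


Raw_total = N * avg_area = 220 * 48.8170 = 10739.7400 sq ft
Finished = Raw_total * yield / 100 = 10739.7400 * 66.0250 / 100 = 7090.9133 sq ft
Value = Finished * price = 7090.9133 * 5.2330 = 37106.7495 $


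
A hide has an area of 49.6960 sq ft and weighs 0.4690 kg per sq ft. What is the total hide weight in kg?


Formula: Weight = area * weight_per_sqft
Substituting: Weight = 49.6960 * 0.4690
Result: 23.3074 kg


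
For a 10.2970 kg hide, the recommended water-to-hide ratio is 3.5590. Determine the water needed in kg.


Formula: Water = hide_weight * ratio
Substituting: Water = 10.2970 * 3.5590
Result: 36.6470 kg


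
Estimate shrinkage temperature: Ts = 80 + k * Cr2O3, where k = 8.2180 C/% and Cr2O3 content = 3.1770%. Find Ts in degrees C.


Formula: Ts = 80 + k * Cr2O3
Substituting: Ts = 80 + 8.2180 * 3.1770
Result: 106.1086 C


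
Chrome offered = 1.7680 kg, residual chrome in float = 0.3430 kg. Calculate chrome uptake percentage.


Formula: Uptake = (offered - residual) / offered * 100
Substituting: Uptake = (1.7680 - 0.3430) / 1.7680 * 100
Result: 80.5995 %


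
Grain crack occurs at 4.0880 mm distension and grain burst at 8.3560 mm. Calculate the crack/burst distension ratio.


Formula: Ratio = crack / burst
Substituting: Ratio = 4.0880 / 8.3560
Result: 0.4892


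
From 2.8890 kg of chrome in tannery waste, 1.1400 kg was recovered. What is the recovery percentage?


Formula: Recovery = recovered / input * 100
Substituting: Recovery = 1.1400 / 2.8890 * 100
Result: 39.4600 %


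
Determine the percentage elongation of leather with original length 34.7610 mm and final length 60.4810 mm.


Formula: Elongation = (Lf - L0) / L0 * 100
Substituting: Elongation = (60.4810 - 34.7610) / 34.7610 * 100
Result: 73.9910 %


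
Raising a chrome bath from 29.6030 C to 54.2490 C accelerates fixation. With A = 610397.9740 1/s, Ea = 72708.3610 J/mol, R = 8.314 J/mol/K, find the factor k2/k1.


T1 = 29.6030 + 273.15 = 302.7530 K; T2 = 54.2490 + 273.15 = 327.3990 K
k1 = A * exp(-Ea/(R*T1)) = 610397.9740 * exp(-72708.3610/(8.314*302.7530)) = 1.7403e-07 1/s
k2 = A * exp(-Ea/(R*T2)) = 610397.9740 * exp(-72708.3610/(8.314*327.3990)) = 1.5311e-06 1/s
k2/k1 = 1.5311e-06 / 1.7403e-07 = 8.7976


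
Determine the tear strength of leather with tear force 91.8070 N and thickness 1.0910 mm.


Formula: Tear strength = force / thickness
Substituting: Tear strength = 91.8070 / 1.0910
Result: 84.1494 N/mm


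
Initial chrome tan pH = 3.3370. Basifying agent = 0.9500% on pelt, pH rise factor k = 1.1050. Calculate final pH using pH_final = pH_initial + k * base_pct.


Formula: pH_final = pH_initial + k * base_pct
Substituting: pH_final = 3.3370 + 1.1050 * 0.9500
Result: 4.3868


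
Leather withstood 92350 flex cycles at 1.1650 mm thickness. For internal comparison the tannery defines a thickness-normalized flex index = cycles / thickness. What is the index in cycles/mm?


Formula: Index = cycles / thickness
Substituting: Index = 92350 / 1.1650
Result: 79270.3863 cycles/mm


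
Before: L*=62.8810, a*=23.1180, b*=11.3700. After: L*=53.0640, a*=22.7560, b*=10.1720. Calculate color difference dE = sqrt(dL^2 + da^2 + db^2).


dL = -9.8170, da = -0.3620, db = -1.1980
dE = sqrt((-9.8170)^2 + (-0.3620)^2 + (-1.1980)^2) = 9.8965


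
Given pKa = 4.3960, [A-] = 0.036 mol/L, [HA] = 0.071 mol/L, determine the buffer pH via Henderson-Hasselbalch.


ratio = [A-] / [HA] = 0.036 / 0.071 = 0.5070
log10(ratio) = -0.2950
pH = pKa + log10(ratio) = 4.3960 - 0.2950 = 4.1010


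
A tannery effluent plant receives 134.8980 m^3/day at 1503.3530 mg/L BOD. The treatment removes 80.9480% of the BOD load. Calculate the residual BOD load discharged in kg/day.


Load_in = volume * conc / 1000 = 134.8980 * 1503.3530 / 1000 = 202.7993 kg/day
Removed = Load_in * eff / 100 = 202.7993 * 80.9480 / 100 = 164.1620 kg/day
Load_out = Load_in - Removed = 202.7993 - 164.1620 = 38.6373 kg/day


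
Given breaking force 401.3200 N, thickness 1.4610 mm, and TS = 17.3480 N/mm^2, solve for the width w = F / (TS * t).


Formula: w = F / (TS * t)
Substituting: w = 401.3200 / (17.3480 * 1.4610)
Result: 15.8340 mm


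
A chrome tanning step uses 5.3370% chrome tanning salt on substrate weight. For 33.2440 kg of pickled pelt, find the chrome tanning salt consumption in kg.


Formula: Chrome = substrate * pct / 100
Substituting: Chrome = 33.2440 * 5.3370 / 100
Result: 1.7742 kg


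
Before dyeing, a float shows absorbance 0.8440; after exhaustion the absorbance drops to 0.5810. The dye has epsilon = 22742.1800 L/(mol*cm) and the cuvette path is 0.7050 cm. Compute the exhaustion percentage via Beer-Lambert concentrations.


c_initial = A_i / (epsilon * l) = 0.8440 / (22742.1800 * 0.7050) = 5.2641e-05 mol/L
c_final = A_f / (epsilon * l) = 0.5810 / (22742.1800 * 0.7050) = 3.6237e-05 mol/L
Exhaustion = (c_initial - c_final) / c_initial * 100 = (5.2641e-05 - 3.6237e-05) / 5.2641e-05 * 100 = 31.1611 %


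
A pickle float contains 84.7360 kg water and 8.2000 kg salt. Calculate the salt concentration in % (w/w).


Formula: Conc = salt / (water + salt) * 100
Substituting: Conc = 8.2000 / (84.7360 + 8.2000) * 100
Result: 8.8233 %


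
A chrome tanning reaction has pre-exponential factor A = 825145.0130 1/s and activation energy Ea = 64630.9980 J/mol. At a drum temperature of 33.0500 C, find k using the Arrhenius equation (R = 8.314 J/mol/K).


T_K = T_C + 273.15 = 33.0500 + 273.15 = 306.2000 K
exponent = -Ea / (R * T_K) = -64630.9980 / (8.314 * 306.2000) = -25.3878
k = A * exp(exponent) = 825145.0130 * exp(-25.3878) = 7.7756e-06 1/s


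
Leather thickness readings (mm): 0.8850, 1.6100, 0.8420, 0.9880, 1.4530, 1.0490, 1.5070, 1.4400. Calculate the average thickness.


Formula: Average = sum / n
Substituting: Average = 9.7740 / 8
Result: 1.2217 mm


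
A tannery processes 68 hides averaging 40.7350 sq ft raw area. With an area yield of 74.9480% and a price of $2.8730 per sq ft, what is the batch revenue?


Raw_total = N * avg_area = 68 * 40.7350 = 2769.9800 sq ft
Finished = Raw_total * yield / 100 = 2769.9800 * 74.9480 / 100 = 2076.0446 sq ft
Value = Finished * price = 2076.0446 * 2.8730 = 5964.4762 $


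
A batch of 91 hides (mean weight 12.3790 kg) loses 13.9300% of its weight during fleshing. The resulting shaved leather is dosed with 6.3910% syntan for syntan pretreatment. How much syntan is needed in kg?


Total_raw = N * avg_wt = 91 * 12.3790 = 1126.4890 kg
Substrate = Total_raw * (1 - loss/100) = 1126.4890 * (1 - 13.9300/100) = 969.5691 kg
Syntan = Substrate * pct / 100 = 969.5691 * 6.3910 / 100 = 61.9652 kg


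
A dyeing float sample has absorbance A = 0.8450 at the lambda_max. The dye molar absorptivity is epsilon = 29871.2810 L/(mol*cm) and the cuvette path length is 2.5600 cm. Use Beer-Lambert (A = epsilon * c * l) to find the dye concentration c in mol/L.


Formula: c = A / (epsilon * l)
Substituting: c = 0.8450 / (29871.2810 * 2.5600)
Result: 1.1050e-05 mol/L


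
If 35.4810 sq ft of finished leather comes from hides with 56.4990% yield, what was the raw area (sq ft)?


Formula: raw = finished * 100 / yield
Substituting: raw = 35.4810 * 100 / 56.4990
Result: 62.7993 sq ft


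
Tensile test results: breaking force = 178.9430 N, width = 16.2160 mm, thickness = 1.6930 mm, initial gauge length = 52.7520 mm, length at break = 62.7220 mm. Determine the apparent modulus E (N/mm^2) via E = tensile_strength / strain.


TS = F / (w * t) = 178.9430 / (16.2160 * 1.6930) = 6.5180 N/mm^2
strain = (Lf - L0) / L0 = (62.7220 - 52.7520) / 52.7520 = 0.1890
E = TS / strain = 6.5180 / 0.1890 = 34.4872 N/mm^2


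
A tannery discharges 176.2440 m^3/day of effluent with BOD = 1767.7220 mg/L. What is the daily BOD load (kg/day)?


Formula: BOD_load = volume * conc / 1000
Substituting: BOD_load = 176.2440 * 1767.7220 / 1000
Result: 311.5504 kg/day


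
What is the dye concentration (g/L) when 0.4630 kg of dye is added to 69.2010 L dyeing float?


Formula: Conc = dye_mass(kg) / volume(L) * 1000
Substituting: Conc = 0.4630 / 69.2010 * 1000
Result: 6.6907 g/L


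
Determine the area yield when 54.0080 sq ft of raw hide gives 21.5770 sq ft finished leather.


Formula: Yield = finished / raw * 100
Substituting: Yield = 21.5770 / 54.0080 * 100
Result: 39.9515 %


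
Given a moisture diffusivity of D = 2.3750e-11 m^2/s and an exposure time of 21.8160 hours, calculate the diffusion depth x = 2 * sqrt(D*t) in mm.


t = 21.8160 hr * 3600 = 78537.6000 s
D * t = 2.3750e-11 * 78537.6000 = 1.8653e-06
x = 2 * sqrt(D*t) = 2 * sqrt(1.8653e-06) = 0.0027315 m = 2.7315 mm


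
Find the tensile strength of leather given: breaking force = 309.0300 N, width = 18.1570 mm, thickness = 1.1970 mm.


Formula: TS = force / (width * thickness)
Substituting: TS = 309.0300 / (18.1570 * 1.1970)
Result: 14.2188 N/mm^2


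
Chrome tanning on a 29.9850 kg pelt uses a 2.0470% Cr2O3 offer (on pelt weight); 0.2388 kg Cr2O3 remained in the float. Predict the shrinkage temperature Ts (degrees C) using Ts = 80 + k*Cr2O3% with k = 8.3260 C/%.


Offered = pelt * offer_pct / 100 = 29.9850 * 2.0470 / 100 = 0.6138 kg
Uptake = offered - residual = 0.6138 - 0.2388 = 0.3750 kg
Cr2O3% on pelt = uptake / pelt * 100 = 0.3750 / 29.9850 * 100 = 1.2506 %
Ts = 80 + k * Cr2O3% = 80 + 8.3260 * 1.2506 = 90.4125 C


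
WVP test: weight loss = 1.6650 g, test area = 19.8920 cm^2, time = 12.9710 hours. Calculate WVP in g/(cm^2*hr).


Formula: WVP = loss / (area * time)
Substituting: WVP = 1.6650 / (19.8920 * 12.9710)
Result: 0.00645301 g/(cm^2*hr)


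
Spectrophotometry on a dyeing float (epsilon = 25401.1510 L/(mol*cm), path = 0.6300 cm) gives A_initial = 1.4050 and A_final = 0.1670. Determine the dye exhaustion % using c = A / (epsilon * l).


c_initial = A_i / (epsilon * l) = 1.4050 / (25401.1510 * 0.6300) = 8.7798e-05 mol/L
c_final = A_f / (epsilon * l) = 0.1670 / (25401.1510 * 0.6300) = 1.0436e-05 mol/L
Exhaustion = (c_initial - c_final) / c_initial * 100 = (8.7798e-05 - 1.0436e-05) / 8.7798e-05 * 100 = 88.1139 %


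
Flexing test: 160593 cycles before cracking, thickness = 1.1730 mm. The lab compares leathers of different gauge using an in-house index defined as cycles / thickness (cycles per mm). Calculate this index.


Formula: Index = cycles / thickness
Substituting: Index = 160593 / 1.1730
Result: 136907.9284 cycles/mm


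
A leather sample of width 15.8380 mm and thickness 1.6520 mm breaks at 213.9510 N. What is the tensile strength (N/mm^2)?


Formula: TS = force / (width * thickness)
Substituting: TS = 213.9510 / (15.8380 * 1.6520)
Result: 8.1772 N/mm^2


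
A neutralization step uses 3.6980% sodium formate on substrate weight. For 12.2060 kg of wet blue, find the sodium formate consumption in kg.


Formula: Neutralizer = substrate * pct / 100
Substituting: Neutralizer = 12.2060 * 3.6980 / 100
Result: 0.4514 kg


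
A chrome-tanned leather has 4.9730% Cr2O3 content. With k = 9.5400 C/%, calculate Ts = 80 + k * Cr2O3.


Formula: Ts = 80 + k * Cr2O3
Substituting: Ts = 80 + 9.5400 * 4.9730
Result: 127.4424 C


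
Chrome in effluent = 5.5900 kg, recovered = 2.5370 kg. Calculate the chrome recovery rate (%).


Formula: Recovery = recovered / input * 100
Substituting: Recovery = 2.5370 / 5.5900 * 100
Result: 45.3846 %


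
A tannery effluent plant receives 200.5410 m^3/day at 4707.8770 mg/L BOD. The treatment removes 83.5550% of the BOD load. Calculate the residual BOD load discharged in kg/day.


Load_in = volume * conc / 1000 = 200.5410 * 4707.8770 / 1000 = 944.1224 kg/day
Removed = Load_in * eff / 100 = 944.1224 * 83.5550 / 100 = 788.8614 kg/day
Load_out = Load_in - Removed = 944.1224 - 788.8614 = 155.2609 kg/day


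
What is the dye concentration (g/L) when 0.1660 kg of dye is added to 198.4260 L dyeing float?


Formula: Conc = dye_mass(kg) / volume(L) * 1000
Substituting: Conc = 0.1660 / 198.4260 * 1000
Result: 0.8366 g/L


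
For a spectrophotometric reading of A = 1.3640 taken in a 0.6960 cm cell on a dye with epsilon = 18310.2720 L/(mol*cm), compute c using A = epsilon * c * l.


Formula: c = A / (epsilon * l)
Substituting: c = 1.3640 / (18310.2720 * 0.6960)
Result: 1.0703e-04 mol/L


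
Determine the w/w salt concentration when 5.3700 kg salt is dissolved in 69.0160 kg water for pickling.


Formula: Conc = salt / (water + salt) * 100
Substituting: Conc = 5.3700 / (69.0160 + 5.3700) * 100
Result: 7.2191 %


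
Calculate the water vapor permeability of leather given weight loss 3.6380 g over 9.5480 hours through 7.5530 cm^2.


Formula: WVP = loss / (area * time)
Substituting: WVP = 3.6380 / (7.5530 * 9.5480)
Result: 0.0504465 g/(cm^2*hr)


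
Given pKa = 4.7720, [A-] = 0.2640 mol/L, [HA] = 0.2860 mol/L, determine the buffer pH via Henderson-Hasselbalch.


ratio = [A-] / [HA] = 0.2640 / 0.2860 = 0.9231
log10(ratio) = -0.0347621
pH = pKa + log10(ratio) = 4.7720 - 0.0347621 = 4.7372


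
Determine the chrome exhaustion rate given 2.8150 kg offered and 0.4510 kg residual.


Formula: Uptake = (offered - residual) / offered * 100
Substituting: Uptake = (2.8150 - 0.4510) / 2.8150 * 100
Result: 83.9787 %


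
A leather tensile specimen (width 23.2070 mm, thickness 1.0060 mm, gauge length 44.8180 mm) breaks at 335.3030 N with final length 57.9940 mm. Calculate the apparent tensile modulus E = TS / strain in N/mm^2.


TS = F / (w * t) = 335.3030 / (23.2070 * 1.0060) = 14.3622 N/mm^2
strain = (Lf - L0) / L0 = (57.9940 - 44.8180) / 44.8180 = 0.2940
E = TS / strain = 14.3622 / 0.2940 = 48.8528 N/mm^2


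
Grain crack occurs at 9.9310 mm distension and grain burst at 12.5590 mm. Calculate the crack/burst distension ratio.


Formula: Ratio = crack / burst
Substituting: Ratio = 9.9310 / 12.5590
Result: 0.7907


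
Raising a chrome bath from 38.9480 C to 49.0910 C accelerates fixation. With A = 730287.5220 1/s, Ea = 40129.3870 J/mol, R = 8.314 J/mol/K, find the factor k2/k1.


T1 = 38.9480 + 273.15 = 312.0980 K; T2 = 49.0910 + 273.15 = 322.2410 K
k1 = A * exp(-Ea/(R*T1)) = 730287.5220 * exp(-40129.3870/(8.314*312.0980)) = 0.1403 1/s
k2 = A * exp(-Ea/(R*T2)) = 730287.5220 * exp(-40129.3870/(8.314*322.2410)) = 0.2282 1/s
k2/k1 = 0.2282 / 0.1403 = 1.6271


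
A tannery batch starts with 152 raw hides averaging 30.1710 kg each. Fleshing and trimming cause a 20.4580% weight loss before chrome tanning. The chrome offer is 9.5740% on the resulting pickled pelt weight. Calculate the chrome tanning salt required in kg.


Total_raw = N * avg_wt = 152 * 30.1710 = 4585.9920 kg
Substrate = Total_raw * (1 - loss/100) = 4585.9920 * (1 - 20.4580/100) = 3647.7898 kg
Chrome = Substrate * pct / 100 = 3647.7898 * 9.5740 / 100 = 349.2394 kg


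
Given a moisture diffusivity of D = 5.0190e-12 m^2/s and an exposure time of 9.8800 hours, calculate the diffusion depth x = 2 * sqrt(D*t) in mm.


t = 9.8800 hr * 3600 = 35568.0000 s
D * t = 5.0190e-12 * 35568.0000 = 1.7852e-07
x = 2 * sqrt(D*t) = 2 * sqrt(1.7852e-07) = 8.4502e-04 m = 0.8450 mm


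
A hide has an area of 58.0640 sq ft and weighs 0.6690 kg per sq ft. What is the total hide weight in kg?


Formula: Weight = area * weight_per_sqft
Substituting: Weight = 58.0640 * 0.6690
Result: 38.8448 kg


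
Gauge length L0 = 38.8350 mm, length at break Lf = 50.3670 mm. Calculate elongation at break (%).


Formula: Elongation = (Lf - L0) / L0 * 100
Substituting: Elongation = (50.3670 - 38.8350) / 38.8350 * 100
Result: 29.6949 %


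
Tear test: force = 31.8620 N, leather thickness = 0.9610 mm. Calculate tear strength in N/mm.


Formula: Tear strength = force / thickness
Substituting: Tear strength = 31.8620 / 0.9610
Result: 33.1550 N/mm


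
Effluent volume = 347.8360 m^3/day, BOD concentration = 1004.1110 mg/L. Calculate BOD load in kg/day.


Formula: BOD_load = volume * conc / 1000
Substituting: BOD_load = 347.8360 * 1004.1110 / 1000
Result: 349.2660 kg/day


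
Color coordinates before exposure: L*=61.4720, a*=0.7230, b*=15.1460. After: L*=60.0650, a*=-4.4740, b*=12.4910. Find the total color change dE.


dL = -1.4070, da = -5.1970, db = -2.6550
dE = sqrt((-1.4070)^2 + (-5.1970)^2 + (-2.6550)^2) = 6.0031


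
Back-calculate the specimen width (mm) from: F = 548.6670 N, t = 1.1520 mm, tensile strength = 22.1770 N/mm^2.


Formula: w = F / (TS * t)
Substituting: w = 548.6670 / (22.1770 * 1.1520)
Result: 21.4760 mm


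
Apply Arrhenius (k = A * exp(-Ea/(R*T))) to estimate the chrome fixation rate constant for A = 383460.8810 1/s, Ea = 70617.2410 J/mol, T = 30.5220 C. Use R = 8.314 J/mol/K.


T_K = T_C + 273.15 = 30.5220 + 273.15 = 303.6720 K
exponent = -Ea / (R * T_K) = -70617.2410 / (8.314 * 303.6720) = -27.9702
k = A * exp(exponent) = 383460.8810 * exp(-27.9702) = 2.7315e-07 1/s


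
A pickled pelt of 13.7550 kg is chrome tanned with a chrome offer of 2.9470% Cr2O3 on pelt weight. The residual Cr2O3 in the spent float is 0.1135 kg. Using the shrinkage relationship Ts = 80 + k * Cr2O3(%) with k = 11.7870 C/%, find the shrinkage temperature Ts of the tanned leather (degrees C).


Offered = pelt * offer_pct / 100 = 13.7550 * 2.9470 / 100 = 0.4054 kg
Uptake = offered - residual = 0.4054 - 0.1135 = 0.2919 kg
Cr2O3% on pelt = uptake / pelt * 100 = 0.2919 / 13.7550 * 100 = 2.1218 %
Ts = 80 + k * Cr2O3% = 80 + 11.7870 * 2.1218 = 105.0102 C


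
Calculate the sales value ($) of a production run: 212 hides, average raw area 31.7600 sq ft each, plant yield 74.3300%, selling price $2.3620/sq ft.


Raw_total = N * avg_area = 212 * 31.7600 = 6733.1200 sq ft
Finished = Raw_total * yield / 100 = 6733.1200 * 74.3300 / 100 = 5004.7281 sq ft
Value = Finished * price = 5004.7281 * 2.3620 = 11821.1678 $


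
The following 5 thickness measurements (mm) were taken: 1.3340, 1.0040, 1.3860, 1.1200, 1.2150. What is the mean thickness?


Formula: Average = sum / n
Substituting: Average = 6.0590 / 5
Result: 1.2118 mm


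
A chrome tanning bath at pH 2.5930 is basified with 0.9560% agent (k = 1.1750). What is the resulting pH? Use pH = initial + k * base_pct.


Formula: pH_final = pH_initial + k * base_pct
Substituting: pH_final = 2.5930 + 1.1750 * 0.9560
Result: 3.7163


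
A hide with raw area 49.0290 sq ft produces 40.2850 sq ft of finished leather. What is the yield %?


Formula: Yield = finished / raw * 100
Substituting: Yield = 40.2850 / 49.0290 * 100
Result: 82.1657 %


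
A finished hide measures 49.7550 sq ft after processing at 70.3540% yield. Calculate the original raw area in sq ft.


Formula: raw = finished * 100 / yield
Substituting: raw = 49.7550 * 100 / 70.3540
Result: 70.7209 sq ft


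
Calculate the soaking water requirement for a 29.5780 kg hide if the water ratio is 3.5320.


Formula: Water = hide_weight * ratio
Substituting: Water = 29.5780 * 3.5320
Result: 104.4695 kg


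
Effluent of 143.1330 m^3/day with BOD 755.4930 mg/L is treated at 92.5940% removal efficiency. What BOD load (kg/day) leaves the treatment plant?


Load_in = volume * conc / 1000 = 143.1330 * 755.4930 / 1000 = 108.1360 kg/day
Removed = Load_in * eff / 100 = 108.1360 * 92.5940 / 100 = 100.1274 kg/day
Load_out = Load_in - Removed = 108.1360 - 100.1274 = 8.0086 kg/day


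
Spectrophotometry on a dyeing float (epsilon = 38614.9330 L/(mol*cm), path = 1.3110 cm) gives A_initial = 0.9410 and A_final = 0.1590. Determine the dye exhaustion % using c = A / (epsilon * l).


c_initial = A_i / (epsilon * l) = 0.9410 / (38614.9330 * 1.3110) = 1.8588e-05 mol/L
c_final = A_f / (epsilon * l) = 0.1590 / (38614.9330 * 1.3110) = 3.1408e-06 mol/L
Exhaustion = (c_initial - c_final) / c_initial * 100 = (1.8588e-05 - 3.1408e-06) / 1.8588e-05 * 100 = 83.1031 %


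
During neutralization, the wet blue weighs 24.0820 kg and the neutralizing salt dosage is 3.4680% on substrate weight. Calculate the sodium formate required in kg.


Formula: Neutralizer = substrate * pct / 100
Substituting: Neutralizer = 24.0820 * 3.4680 / 100
Result: 0.8352 kg


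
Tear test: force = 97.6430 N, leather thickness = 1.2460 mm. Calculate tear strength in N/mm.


Formula: Tear strength = force / thickness
Substituting: Tear strength = 97.6430 / 1.2460
Result: 78.3652 N/mm


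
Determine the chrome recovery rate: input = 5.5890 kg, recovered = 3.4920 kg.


Formula: Recovery = recovered / input * 100
Substituting: Recovery = 3.4920 / 5.5890 * 100
Result: 62.4799 %


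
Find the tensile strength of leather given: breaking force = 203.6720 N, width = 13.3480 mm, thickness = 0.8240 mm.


Formula: TS = force / (width * thickness)
Substituting: TS = 203.6720 / (13.3480 * 0.8240)
Result: 18.5177 N/mm^2


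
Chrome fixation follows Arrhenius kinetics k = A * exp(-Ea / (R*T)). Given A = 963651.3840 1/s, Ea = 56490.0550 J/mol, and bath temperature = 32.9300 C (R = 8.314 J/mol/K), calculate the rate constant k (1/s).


T_K = T_C + 273.15 = 32.9300 + 273.15 = 306.0800 K
exponent = -Ea / (R * T_K) = -56490.0550 / (8.314 * 306.0800) = -22.1987
k = A * exp(exponent) = 963651.3840 * exp(-22.1987) = 2.2037e-04 1/s


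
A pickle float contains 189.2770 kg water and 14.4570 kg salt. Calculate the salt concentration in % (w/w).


Formula: Conc = salt / (water + salt) * 100
Substituting: Conc = 14.4570 / (189.2770 + 14.4570) * 100
Result: 7.0960 %


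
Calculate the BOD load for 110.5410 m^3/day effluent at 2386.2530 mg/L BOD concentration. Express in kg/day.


Formula: BOD_load = volume * conc / 1000
Substituting: BOD_load = 110.5410 * 2386.2530 / 1000
Result: 263.7788 kg/day


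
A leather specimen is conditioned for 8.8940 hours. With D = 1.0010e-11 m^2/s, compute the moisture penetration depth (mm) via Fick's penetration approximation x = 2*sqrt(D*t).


t = 8.8940 hr * 3600 = 32018.4000 s
D * t = 1.0010e-11 * 32018.4000 = 3.2050e-07
x = 2 * sqrt(D*t) = 2 * sqrt(3.2050e-07) = 0.00113226 m = 1.1323 mm


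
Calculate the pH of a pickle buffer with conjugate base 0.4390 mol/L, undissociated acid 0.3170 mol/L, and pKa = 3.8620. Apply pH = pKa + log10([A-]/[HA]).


ratio = [A-] / [HA] = 0.4390 / 0.3170 = 1.3849
log10(ratio) = 0.1414
pH = pKa + log10(ratio) = 3.8620 + 0.1414 = 4.0034


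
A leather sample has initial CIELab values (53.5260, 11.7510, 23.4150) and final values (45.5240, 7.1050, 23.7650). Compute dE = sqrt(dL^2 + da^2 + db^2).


dL = -8.0020, da = -4.6460, db = 0.3500
dE = sqrt((-8.0020)^2 + (-4.6460)^2 + 0.3500^2) = 9.2596


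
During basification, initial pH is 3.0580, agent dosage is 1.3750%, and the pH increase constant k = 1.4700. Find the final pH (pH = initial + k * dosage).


Formula: pH_final = pH_initial + k * base_pct
Substituting: pH_final = 3.0580 + 1.4700 * 1.3750
Result: 5.0793


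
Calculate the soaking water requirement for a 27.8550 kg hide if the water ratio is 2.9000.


Formula: Water = hide_weight * ratio
Substituting: Water = 27.8550 * 2.9000
Result: 80.7795 kg


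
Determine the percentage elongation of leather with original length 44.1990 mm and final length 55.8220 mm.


Formula: Elongation = (Lf - L0) / L0 * 100
Substituting: Elongation = (55.8220 - 44.1990) / 44.1990 * 100
Result: 26.2970 %


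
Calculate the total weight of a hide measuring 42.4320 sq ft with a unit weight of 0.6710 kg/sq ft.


Formula: Weight = area * weight_per_sqft
Substituting: Weight = 42.4320 * 0.6710
Result: 28.4719 kg


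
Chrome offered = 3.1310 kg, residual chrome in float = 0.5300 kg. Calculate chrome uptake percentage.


Formula: Uptake = (offered - residual) / offered * 100
Substituting: Uptake = (3.1310 - 0.5300) / 3.1310 * 100
Result: 83.0725 %


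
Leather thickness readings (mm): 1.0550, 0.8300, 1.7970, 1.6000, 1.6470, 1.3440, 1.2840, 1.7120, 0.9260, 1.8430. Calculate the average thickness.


Formula: Average = sum / n
Substituting: Average = 14.0380 / 10
Result: 1.4038 mm
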